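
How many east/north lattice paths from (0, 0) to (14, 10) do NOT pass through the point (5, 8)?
Number of paths = 1890471

Total paths from (0, 0) to (14, 10): C(24, 14) = 1961256. Paths through (5, 8): (paths (0, 0) → (5, 8)) × (paths (5, 8) → (14, 10)) = C(13, 5) · C(11, 9) = 1287 · 55 = 70785. Avoidance count = 1961256 − 70785 = 1890471.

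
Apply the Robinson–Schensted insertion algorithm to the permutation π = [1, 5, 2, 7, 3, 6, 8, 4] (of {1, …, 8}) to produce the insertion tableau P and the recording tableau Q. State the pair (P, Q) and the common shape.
P = [1, 2, 3, 4, 8] / [5, 6] / [7];  Q = [1, 2, 4, 6, 7] / [3, 5] / [8];  common shape = (5, 2, 1)

Row-insert the values π_1, π_2, … into P one at a time, bumping the leftmost entry strictly greater than the inserted value down to the next row. The recording tableau Q records, in position (i, j), the step at which that cell was added to P.
  Insert 1 (step 1): P = [1];  Q = [1]
  Insert 5 (step 2): P = [1, 5];  Q = [1, 2]
  Insert 2 (step 3): P = [1, 2] / [5];  Q = [1, 2] / [3]
  Insert 7 (step 4): P = [1, 2, 7] / [5];  Q = [1, 2, 4] / [3]
  Insert 3 (step 5): P = [1, 2, 3] / [5, 7];  Q = [1, 2, 4] / [3, 5]
  Insert 6 (step 6): P = [1, 2, 3, 6] / [5, 7];  Q = [1, 2, 4, 6] / [3, 5]
  Insert 8 (step 7): P = [1, 2, 3, 6, 8] / [5, 7];  Q = [1, 2, 4, 6, 7] / [3, 5]
  Insert 4 (step 8): P = [1, 2, 3, 4, 8] / [5, 6] / [7];  Q = [1, 2, 4, 6, 7] / [3, 5] / [8]
Final shape: (5, 2, 1).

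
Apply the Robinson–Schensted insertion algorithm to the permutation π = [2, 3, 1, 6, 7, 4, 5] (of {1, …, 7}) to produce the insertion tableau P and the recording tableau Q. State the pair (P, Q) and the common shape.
P = [1, 3, 4, 5] / [2, 6, 7];  Q = [1, 2, 4, 5] / [3, 6, 7];  common shape = (4, 3)

Row-insert the values π_1, π_2, … into P one at a time, bumping the leftmost entry strictly greater than the inserted value down to the next row. The recording tableau Q records, in position (i, j), the step at which that cell was added to P.
  Insert 2 (step 1): P = [2];  Q = [1]
  Insert 3 (step 2): P = [2, 3];  Q = [1, 2]
  Insert 1 (step 3): P = [1, 3] / [2];  Q = [1, 2] / [3]
  Insert 6 (step 4): P = [1, 3, 6] / [2];  Q = [1, 2, 4] / [3]
  Insert 7 (step 5): P = [1, 3, 6, 7] / [2];  Q = [1, 2, 4, 5] / [3]
  Insert 4 (step 6): P = [1, 3, 4, 7] / [2, 6];  Q = [1, 2, 4, 5] / [3, 6]
  Insert 5 (step 7): P = [1, 3, 4, 5] / [2, 6, 7];  Q = [1, 2, 4, 5] / [3, 6, 7]
Final shape: (4, 3).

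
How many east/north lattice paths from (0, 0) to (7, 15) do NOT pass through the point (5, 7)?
Number of paths = 134904

Total paths from (0, 0) to (7, 15): C(22, 7) = 170544. Paths through (5, 7): (paths (0, 0) → (5, 7)) × (paths (5, 7) → (7, 15)) = C(12, 5) · C(10, 2) = 792 · 45 = 35640. Avoidance count = 170544 − 35640 = 134904.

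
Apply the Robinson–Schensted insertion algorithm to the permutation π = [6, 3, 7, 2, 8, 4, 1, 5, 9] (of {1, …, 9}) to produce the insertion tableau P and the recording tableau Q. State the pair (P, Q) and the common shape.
P = [1, 4, 5, 9] / [2, 7, 8] / [3] / [6];  Q = [1, 3, 5, 9] / [2, 6, 8] / [4] / [7];  common shape = (4, 3, 1, 1)

Row-insert the values π_1, π_2, … into P one at a time, bumping the leftmost entry strictly greater than the inserted value down to the next row. The recording tableau Q records, in position (i, j), the step at which that cell was added to P.
  Insert 6 (step 1): P = [6];  Q = [1]
  Insert 3 (step 2): P = [3] / [6];  Q = [1] / [2]
  Insert 7 (step 3): P = [3, 7] / [6];  Q = [1, 3] / [2]
  Insert 2 (step 4): P = [2, 7] / [3] / [6];  Q = [1, 3] / [2] / [4]
  Insert 8 (step 5): P = [2, 7, 8] / [3] / [6];  Q = [1, 3, 5] / [2] / [4]
  Insert 4 (step 6): P = [2, 4, 8] / [3, 7] / [6];  Q = [1, 3, 5] / [2, 6] / [4]
  Insert 1 (step 7): P = [1, 4, 8] / [2, 7] / [3] / [6];  Q = [1, 3, 5] / [2, 6] / [4] / [7]
  Insert 5 (step 8): P = [1, 4, 5] / [2, 7, 8] / [3] / [6];  Q = [1, 3, 5] / [2, 6, 8] / [4] / [7]
  Insert 9 (step 9): P = [1, 4, 5, 9] / [2, 7, 8] / [3] / [6];  Q = [1, 3, 5, 9] / [2, 6, 8] / [4] / [7]
Final shape: (4, 3, 1, 1).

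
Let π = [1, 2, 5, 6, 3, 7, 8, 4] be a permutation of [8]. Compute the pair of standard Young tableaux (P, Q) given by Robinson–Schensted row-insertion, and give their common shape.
P = [1, 2, 3, 4, 7, 8] / [5, 6];  Q = [1, 2, 3, 4, 6, 7] / [5, 8];  common shape = (6, 2)

Row-insert the values π_1, π_2, … into P one at a time, bumping the leftmost entry strictly greater than the inserted value down to the next row. The recording tableau Q records, in position (i, j), the step at which that cell was added to P.
  Insert 1 (step 1): P = [1];  Q = [1]
  Insert 2 (step 2): P = [1, 2];  Q = [1, 2]
  Insert 5 (step 3): P = [1, 2, 5];  Q = [1, 2, 3]
  Insert 6 (step 4): P = [1, 2, 5, 6];  Q = [1, 2, 3, 4]
  Insert 3 (step 5): P = [1, 2, 3, 6] / [5];  Q = [1, 2, 3, 4] / [5]
  Insert 7 (step 6): P = [1, 2, 3, 6, 7] / [5];  Q = [1, 2, 3, 4, 6] / [5]
  Insert 8 (step 7): P = [1, 2, 3, 6, 7, 8] / [5];  Q = [1, 2, 3, 4, 6, 7] / [5]
  Insert 4 (step 8): P = [1, 2, 3, 4, 7, 8] / [5, 6];  Q = [1, 2, 3, 4, 6, 7] / [5, 8]
Final shape: (6, 2).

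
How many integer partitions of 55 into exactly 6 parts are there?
p(55, 6 parts) = 8442

Partitions of n into exactly k parts are in bijection with partitions of n − k into at most k parts (subtract 1 from each part). So p(55, exactly 6) = p(49, parts ≤ 6). Computing via the recurrence p(m, j) = p(m, j−1) + p(m−j, j) gives 8442.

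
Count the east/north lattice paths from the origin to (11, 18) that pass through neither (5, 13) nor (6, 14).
Number of paths = 27914250

Inclusion–exclusion. Total paths: C(29, 11) = 34597290. Through P₁: C(18, 5)·C(11, 6) = 3958416. Through P₂: C(20, 6)·C(9, 5) = 4883760. Since P₁ is strictly southwest of P₂, a monotone path through both must visit P₁ then P₂; paths through both = C(18, 5)·C(2, 1)·C(9, 5) = 2159136. Avoid both = 34597290 − 3958416 − 4883760 + 2159136 = 27914250.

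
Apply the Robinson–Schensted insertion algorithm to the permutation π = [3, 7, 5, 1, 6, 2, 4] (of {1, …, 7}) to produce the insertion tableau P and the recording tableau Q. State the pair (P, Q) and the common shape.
P = [1, 2, 4] / [3, 5, 6] / [7];  Q = [1, 2, 5] / [3, 6, 7] / [4];  common shape = (3, 3, 1)

Row-insert the values π_1, π_2, … into P one at a time, bumping the leftmost entry strictly greater than the inserted value down to the next row. The recording tableau Q records, in position (i, j), the step at which that cell was added to P.
  Insert 3 (step 1): P = [3];  Q = [1]
  Insert 7 (step 2): P = [3, 7];  Q = [1, 2]
  Insert 5 (step 3): P = [3, 5] / [7];  Q = [1, 2] / [3]
  Insert 1 (step 4): P = [1, 5] / [3] / [7];  Q = [1, 2] / [3] / [4]
  Insert 6 (step 5): P = [1, 5, 6] / [3] / [7];  Q = [1, 2, 5] / [3] / [4]
  Insert 2 (step 6): P = [1, 2, 6] / [3, 5] / [7];  Q = [1, 2, 5] / [3, 6] / [4]
  Insert 4 (step 7): P = [1, 2, 4] / [3, 5, 6] / [7];  Q = [1, 2, 5] / [3, 6, 7] / [4]
Final shape: (3, 3, 1).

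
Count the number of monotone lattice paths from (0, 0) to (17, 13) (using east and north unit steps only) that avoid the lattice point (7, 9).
Number of paths = 108308410

Total paths from (0, 0) to (17, 13): C(30, 17) = 119759850. Paths through (7, 9): (paths (0, 0) → (7, 9)) × (paths (7, 9) → (17, 13)) = C(16, 7) · C(14, 10) = 11440 · 1001 = 11451440. Avoidance count = 119759850 − 11451440 = 108308410.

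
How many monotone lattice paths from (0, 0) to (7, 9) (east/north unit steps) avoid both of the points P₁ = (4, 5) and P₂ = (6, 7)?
Number of paths = 4150

Inclusion–exclusion. Total paths: C(16, 7) = 11440. Through P₁: C(9, 4)·C(7, 3) = 4410. Through P₂: C(13, 6)·C(3, 1) = 5148. Since P₁ is strictly southwest of P₂, a monotone path through both must visit P₁ then P₂; paths through both = C(9, 4)·C(4, 2)·C(3, 1) = 2268. Avoid both = 11440 − 4410 − 5148 + 2268 = 4150.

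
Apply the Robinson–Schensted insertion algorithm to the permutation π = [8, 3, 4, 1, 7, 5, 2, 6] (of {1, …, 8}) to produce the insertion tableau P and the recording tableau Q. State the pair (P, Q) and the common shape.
P = [1, 2, 5, 6] / [3, 4] / [7] / [8];  Q = [1, 3, 5, 8] / [2, 6] / [4] / [7];  common shape = (4, 2, 1, 1)

Row-insert the values π_1, π_2, … into P one at a time, bumping the leftmost entry strictly greater than the inserted value down to the next row. The recording tableau Q records, in position (i, j), the step at which that cell was added to P.
  Insert 8 (step 1): P = [8];  Q = [1]
  Insert 3 (step 2): P = [3] / [8];  Q = [1] / [2]
  Insert 4 (step 3): P = [3, 4] / [8];  Q = [1, 3] / [2]
  Insert 1 (step 4): P = [1, 4] / [3] / [8];  Q = [1, 3] / [2] / [4]
  Insert 7 (step 5): P = [1, 4, 7] / [3] / [8];  Q = [1, 3, 5] / [2] / [4]
  Insert 5 (step 6): P = [1, 4, 5] / [3, 7] / [8];  Q = [1, 3, 5] / [2, 6] / [4]
  Insert 2 (step 7): P = [1, 2, 5] / [3, 4] / [7] / [8];  Q = [1, 3, 5] / [2, 6] / [4] / [7]
  Insert 6 (step 8): P = [1, 2, 5, 6] / [3, 4] / [7] / [8];  Q = [1, 3, 5, 8] / [2, 6] / [4] / [7]
Final shape: (4, 2, 1, 1).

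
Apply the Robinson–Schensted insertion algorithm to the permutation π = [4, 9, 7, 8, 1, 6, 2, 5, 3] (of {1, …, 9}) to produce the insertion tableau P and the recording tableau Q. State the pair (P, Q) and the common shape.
P = [1, 2, 3] / [4, 5, 8] / [6] / [7] / [9];  Q = [1, 2, 4] / [3, 6, 8] / [5] / [7] / [9];  common shape = (3, 3, 1, 1, 1)

Row-insert the values π_1, π_2, … into P one at a time, bumping the leftmost entry strictly greater than the inserted value down to the next row. The recording tableau Q records, in position (i, j), the step at which that cell was added to P.
  Insert 4 (step 1): P = [4];  Q = [1]
  Insert 9 (step 2): P = [4, 9];  Q = [1, 2]
  Insert 7 (step 3): P = [4, 7] / [9];  Q = [1, 2] / [3]
  Insert 8 (step 4): P = [4, 7, 8] / [9];  Q = [1, 2, 4] / [3]
  Insert 1 (step 5): P = [1, 7, 8] / [4] / [9];  Q = [1, 2, 4] / [3] / [5]
  Insert 6 (step 6): P = [1, 6, 8] / [4, 7] / [9];  Q = [1, 2, 4] / [3, 6] / [5]
  Insert 2 (step 7): P = [1, 2, 8] / [4, 6] / [7] / [9];  Q = [1, 2, 4] / [3, 6] / [5] / [7]
  Insert 5 (step 8): P = [1, 2, 5] / [4, 6, 8] / [7] / [9];  Q = [1, 2, 4] / [3, 6, 8] / [5] / [7]
  Insert 3 (step 9): P = [1, 2, 3] / [4, 5, 8] / [6] / [7] / [9];  Q = [1, 2, 4] / [3, 6, 8] / [5] / [7] / [9]
Final shape: (3, 3, 1, 1, 1).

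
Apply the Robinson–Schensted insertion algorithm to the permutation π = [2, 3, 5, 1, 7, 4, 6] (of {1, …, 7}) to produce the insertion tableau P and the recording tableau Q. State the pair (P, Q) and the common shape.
P = [1, 3, 4, 6] / [2, 5, 7];  Q = [1, 2, 3, 5] / [4, 6, 7];  common shape = (4, 3)

Row-insert the values π_1, π_2, … into P one at a time, bumping the leftmost entry strictly greater than the inserted value down to the next row. The recording tableau Q records, in position (i, j), the step at which that cell was added to P.
  Insert 2 (step 1): P = [2];  Q = [1]
  Insert 3 (step 2): P = [2, 3];  Q = [1, 2]
  Insert 5 (step 3): P = [2, 3, 5];  Q = [1, 2, 3]
  Insert 1 (step 4): P = [1, 3, 5] / [2];  Q = [1, 2, 3] / [4]
  Insert 7 (step 5): P = [1, 3, 5, 7] / [2];  Q = [1, 2, 3, 5] / [4]
  Insert 4 (step 6): P = [1, 3, 4, 7] / [2, 5];  Q = [1, 2, 3, 5] / [4, 6]
  Insert 6 (step 7): P = [1, 3, 4, 6] / [2, 5, 7];  Q = [1, 2, 3, 5] / [4, 6, 7]
Final shape: (4, 3).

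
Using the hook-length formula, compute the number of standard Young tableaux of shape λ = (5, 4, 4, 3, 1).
# SYT of shape (5, 4, 4, 3, 1) = 1458600

Hook-length formula: f^λ = n! / Π hook(c), product over all cells c of the Young diagram. For λ = (5, 4, 4, 3, 1), n = 17 boxes. Hook lengths by row (left-to-right, top-to-bottom): [9, 7, 6, 4, 1]; [7, 5, 4, 2]; [6, 4, 3, 1]; [4, 2, 1]; [1]. Product of hooks = 243855360. So f^λ = 17! / 243855360 = 355687428096000 / 243855360 = 1458600.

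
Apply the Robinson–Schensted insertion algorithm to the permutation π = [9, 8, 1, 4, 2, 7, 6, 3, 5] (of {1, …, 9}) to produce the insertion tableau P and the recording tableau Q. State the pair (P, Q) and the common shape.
P = [1, 2, 3, 5] / [4, 6] / [7] / [8] / [9];  Q = [1, 4, 6, 9] / [2, 7] / [3] / [5] / [8];  common shape = (4, 2, 1, 1, 1)

Row-insert the values π_1, π_2, … into P one at a time, bumping the leftmost entry strictly greater than the inserted value down to the next row. The recording tableau Q records, in position (i, j), the step at which that cell was added to P.
  Insert 9 (step 1): P = [9];  Q = [1]
  Insert 8 (step 2): P = [8] / [9];  Q = [1] / [2]
  Insert 1 (step 3): P = [1] / [8] / [9];  Q = [1] / [2] / [3]
  Insert 4 (step 4): P = [1, 4] / [8] / [9];  Q = [1, 4] / [2] / [3]
  Insert 2 (step 5): P = [1, 2] / [4] / [8] / [9];  Q = [1, 4] / [2] / [3] / [5]
  Insert 7 (step 6): P = [1, 2, 7] / [4] / [8] / [9];  Q = [1, 4, 6] / [2] / [3] / [5]
  Insert 6 (step 7): P = [1, 2, 6] / [4, 7] / [8] / [9];  Q = [1, 4, 6] / [2, 7] / [3] / [5]
  Insert 3 (step 8): P = [1, 2, 3] / [4, 6] / [7] / [8] / [9];  Q = [1, 4, 6] / [2, 7] / [3] / [5] / [8]
  Insert 5 (step 9): P = [1, 2, 3, 5] / [4, 6] / [7] / [8] / [9];  Q = [1, 4, 6, 9] / [2, 7] / [3] / [5] / [8]
Final shape: (4, 2, 1, 1, 1).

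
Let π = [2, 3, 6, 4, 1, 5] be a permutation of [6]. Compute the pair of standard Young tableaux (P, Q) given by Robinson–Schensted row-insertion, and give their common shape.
P = [1, 3, 4, 5] / [2] / [6];  Q = [1, 2, 3, 6] / [4] / [5];  common shape = (4, 1, 1)

Row-insert the values π_1, π_2, … into P one at a time, bumping the leftmost entry strictly greater than the inserted value down to the next row. The recording tableau Q records, in position (i, j), the step at which that cell was added to P.
  Insert 2 (step 1): P = [2];  Q = [1]
  Insert 3 (step 2): P = [2, 3];  Q = [1, 2]
  Insert 6 (step 3): P = [2, 3, 6];  Q = [1, 2, 3]
  Insert 4 (step 4): P = [2, 3, 4] / [6];  Q = [1, 2, 3] / [4]
  Insert 1 (step 5): P = [1, 3, 4] / [2] / [6];  Q = [1, 2, 3] / [4] / [5]
  Insert 5 (step 6): P = [1, 3, 4, 5] / [2] / [6];  Q = [1, 2, 3, 6] / [4] / [5]
Final shape: (4, 1, 1).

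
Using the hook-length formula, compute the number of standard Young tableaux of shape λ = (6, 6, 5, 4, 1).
# SYT of shape (6, 6, 5, 4, 1) = 585307008

Hook-length formula: f^λ = n! / Π hook(c), product over all cells c of the Young diagram. For λ = (6, 6, 5, 4, 1), n = 22 boxes. Hook lengths by row (left-to-right, top-to-bottom): [10, 8, 7, 6, 4, 2]; [9, 7, 6, 5, 3, 1]; [7, 5, 4, 3, 1]; [5, 3, 2, 1]; [1]. Product of hooks = 1920360960000. So f^λ = 22! / 1920360960000 = 1124000727777607680000 / 1920360960000 = 585307008.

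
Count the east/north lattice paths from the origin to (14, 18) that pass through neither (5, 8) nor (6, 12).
Number of paths = 316121727

Inclusion–exclusion. Total paths: C(32, 14) = 471435600. Through P₁: C(13, 5)·C(19, 9) = 118890486. Through P₂: C(18, 6)·C(14, 8) = 55747692. Since P₁ is strictly southwest of P₂, a monotone path through both must visit P₁ then P₂; paths through both = C(13, 5)·C(5, 1)·C(14, 8) = 19324305. Avoid both = 471435600 − 118890486 − 55747692 + 19324305 = 316121727.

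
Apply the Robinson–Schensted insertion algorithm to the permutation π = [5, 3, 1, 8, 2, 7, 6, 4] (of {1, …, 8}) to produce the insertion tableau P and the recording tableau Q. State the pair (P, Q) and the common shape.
P = [1, 2, 4] / [3, 6] / [5, 7] / [8];  Q = [1, 4, 6] / [2, 5] / [3, 7] / [8];  common shape = (3, 2, 2, 1)

Row-insert the values π_1, π_2, … into P one at a time, bumping the leftmost entry strictly greater than the inserted value down to the next row. The recording tableau Q records, in position (i, j), the step at which that cell was added to P.
  Insert 5 (step 1): P = [5];  Q = [1]
  Insert 3 (step 2): P = [3] / [5];  Q = [1] / [2]
  Insert 1 (step 3): P = [1] / [3] / [5];  Q = [1] / [2] / [3]
  Insert 8 (step 4): P = [1, 8] / [3] / [5];  Q = [1, 4] / [2] / [3]
  Insert 2 (step 5): P = [1, 2] / [3, 8] / [5];  Q = [1, 4] / [2, 5] / [3]
  Insert 7 (step 6): P = [1, 2, 7] / [3, 8] / [5];  Q = [1, 4, 6] / [2, 5] / [3]
  Insert 6 (step 7): P = [1, 2, 6] / [3, 7] / [5, 8];  Q = [1, 4, 6] / [2, 5] / [3, 7]
  Insert 4 (step 8): P = [1, 2, 4] / [3, 6] / [5, 7] / [8];  Q = [1, 4, 6] / [2, 5] / [3, 7] / [8]
Final shape: (3, 2, 2, 1).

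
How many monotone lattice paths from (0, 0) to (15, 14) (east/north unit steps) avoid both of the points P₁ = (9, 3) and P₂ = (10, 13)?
Number of paths = 67986164

Inclusion–exclusion. Total paths: C(29, 15) = 77558760. Through P₁: C(12, 9)·C(17, 6) = 2722720. Through P₂: C(23, 10)·C(6, 5) = 6864396. Since P₁ is strictly southwest of P₂, a monotone path through both must visit P₁ then P₂; paths through both = C(12, 9)·C(11, 1)·C(6, 5) = 14520. Avoid both = 77558760 − 2722720 − 6864396 + 14520 = 67986164.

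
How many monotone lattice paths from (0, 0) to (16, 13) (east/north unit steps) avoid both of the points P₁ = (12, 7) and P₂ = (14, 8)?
Number of paths = 53741709

Inclusion–exclusion. Total paths: C(29, 16) = 67863915. Through P₁: C(19, 12)·C(10, 4) = 10581480. Through P₂: C(22, 14)·C(7, 2) = 6715170. Since P₁ is strictly southwest of P₂, a monotone path through both must visit P₁ then P₂; paths through both = C(19, 12)·C(3, 2)·C(7, 2) = 3174444. Avoid both = 67863915 − 10581480 − 6715170 + 3174444 = 53741709.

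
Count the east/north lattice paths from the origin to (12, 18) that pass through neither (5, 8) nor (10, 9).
Number of paths = 56807569

Inclusion–exclusion. Total paths: C(30, 12) = 86493225. Through P₁: C(13, 5)·C(17, 7) = 25029576. Through P₂: C(19, 10)·C(11, 2) = 5080790. Since P₁ is strictly southwest of P₂, a monotone path through both must visit P₁ then P₂; paths through both = C(13, 5)·C(6, 5)·C(11, 2) = 424710. Avoid both = 86493225 − 25029576 − 5080790 + 424710 = 56807569.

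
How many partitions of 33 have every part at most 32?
p(33, parts ≤ 32) = 10142

Use the recurrence p(n, m) = p(n, m−1) + p(n−m, m): either the largest part is < m (count p(n, m−1)) or the largest part is exactly m (remove one copy of m, count p(n−m, m)). With p(0, ·) = 1 this gives p(33, parts ≤ 32) = 10142. (By conjugating Young diagrams, this also counts partitions of 33 into at most 32 parts.)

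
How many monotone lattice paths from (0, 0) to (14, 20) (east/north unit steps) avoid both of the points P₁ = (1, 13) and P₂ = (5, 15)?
Number of paths = 1360271772

Inclusion–exclusion. Total paths: C(34, 14) = 1391975640. Through P₁: C(14, 1)·C(20, 13) = 1085280. Through P₂: C(20, 5)·C(14, 9) = 31039008. Since P₁ is strictly southwest of P₂, a monotone path through both must visit P₁ then P₂; paths through both = C(14, 1)·C(6, 4)·C(14, 9) = 420420. Avoid both = 1391975640 − 1085280 − 31039008 + 420420 = 1360271772.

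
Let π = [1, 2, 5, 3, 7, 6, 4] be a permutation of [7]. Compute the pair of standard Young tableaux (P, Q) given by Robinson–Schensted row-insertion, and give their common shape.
P = [1, 2, 3, 4] / [5, 6] / [7];  Q = [1, 2, 3, 5] / [4, 6] / [7];  common shape = (4, 2, 1)

Row-insert the values π_1, π_2, … into P one at a time, bumping the leftmost entry strictly greater than the inserted value down to the next row. The recording tableau Q records, in position (i, j), the step at which that cell was added to P.
  Insert 1 (step 1): P = [1];  Q = [1]
  Insert 2 (step 2): P = [1, 2];  Q = [1, 2]
  Insert 5 (step 3): P = [1, 2, 5];  Q = [1, 2, 3]
  Insert 3 (step 4): P = [1, 2, 3] / [5];  Q = [1, 2, 3] / [4]
  Insert 7 (step 5): P = [1, 2, 3, 7] / [5];  Q = [1, 2, 3, 5] / [4]
  Insert 6 (step 6): P = [1, 2, 3, 6] / [5, 7];  Q = [1, 2, 3, 5] / [4, 6]
  Insert 4 (step 7): P = [1, 2, 3, 4] / [5, 6] / [7];  Q = [1, 2, 3, 5] / [4, 6] / [7]
Final shape: (4, 2, 1).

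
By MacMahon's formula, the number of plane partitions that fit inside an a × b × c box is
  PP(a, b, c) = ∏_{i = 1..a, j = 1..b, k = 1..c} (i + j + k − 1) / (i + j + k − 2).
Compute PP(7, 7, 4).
PP(7, 7, 4) = 142174944340

Evaluate the triple product over i = 1..7, j = 1..7, k = 1..4. The factors are (2/1) · (3/2) · (4/3) · (5/4) · (3/2) · (4/3) · (5/4) · (6/5) · … (196 factors total). The numerators and denominators telescope so the product is an integer; carrying out the multiplication exactly gives PP(7, 7, 4) = 142174944340.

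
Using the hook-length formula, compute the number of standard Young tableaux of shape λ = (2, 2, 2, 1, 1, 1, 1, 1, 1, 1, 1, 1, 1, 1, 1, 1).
# SYT of shape (2, 2, 2, 1, 1, 1, 1, 1, 1, 1, 1, 1, 1, 1, 1, 1) = 798

Hook-length formula: f^λ = n! / Π hook(c), product over all cells c of the Young diagram. For λ = (2, 2, 2, 1, 1, 1, 1, 1, 1, 1, 1, 1, 1, 1, 1, 1), n = 19 boxes. Hook lengths by row (left-to-right, top-to-bottom): [17, 3]; [16, 2]; [15, 1]; [13]; [12]; [11]; [10]; [9]; [8]; [7]; [6]; [5]; [4]; [3]; [2]; [1]. Product of hooks = 152437469184000. So f^λ = 19! / 152437469184000 = 121645100408832000 / 152437469184000 = 798.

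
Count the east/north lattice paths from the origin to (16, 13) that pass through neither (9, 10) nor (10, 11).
Number of paths = 52075675

Inclusion–exclusion. Total paths: C(29, 16) = 67863915. Through P₁: C(19, 9)·C(10, 7) = 11085360. Through P₂: C(21, 10)·C(8, 6) = 9876048. Since P₁ is strictly southwest of P₂, a monotone path through both must visit P₁ then P₂; paths through both = C(19, 9)·C(2, 1)·C(8, 6) = 5173168. Avoid both = 67863915 − 11085360 − 9876048 + 5173168 = 52075675.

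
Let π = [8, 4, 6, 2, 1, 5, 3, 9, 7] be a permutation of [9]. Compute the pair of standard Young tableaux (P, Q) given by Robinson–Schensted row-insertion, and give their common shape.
P = [1, 3, 7] / [2, 5, 9] / [4, 6] / [8];  Q = [1, 3, 8] / [2, 6, 9] / [4, 7] / [5];  common shape = (3, 3, 2, 1)

Row-insert the values π_1, π_2, … into P one at a time, bumping the leftmost entry strictly greater than the inserted value down to the next row. The recording tableau Q records, in position (i, j), the step at which that cell was added to P.
  Insert 8 (step 1): P = [8];  Q = [1]
  Insert 4 (step 2): P = [4] / [8];  Q = [1] / [2]
  Insert 6 (step 3): P = [4, 6] / [8];  Q = [1, 3] / [2]
  Insert 2 (step 4): P = [2, 6] / [4] / [8];  Q = [1, 3] / [2] / [4]
  Insert 1 (step 5): P = [1, 6] / [2] / [4] / [8];  Q = [1, 3] / [2] / [4] / [5]
  Insert 5 (step 6): P = [1, 5] / [2, 6] / [4] / [8];  Q = [1, 3] / [2, 6] / [4] / [5]
  Insert 3 (step 7): P = [1, 3] / [2, 5] / [4, 6] / [8];  Q = [1, 3] / [2, 6] / [4, 7] / [5]
  Insert 9 (step 8): P = [1, 3, 9] / [2, 5] / [4, 6] / [8];  Q = [1, 3, 8] / [2, 6] / [4, 7] / [5]
  Insert 7 (step 9): P = [1, 3, 7] / [2, 5, 9] / [4, 6] / [8];  Q = [1, 3, 8] / [2, 6, 9] / [4, 7] / [5]
Final shape: (3, 3, 2, 1).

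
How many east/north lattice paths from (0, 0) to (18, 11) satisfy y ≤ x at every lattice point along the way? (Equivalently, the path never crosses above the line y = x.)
Number of paths = 14567280

By the reflection principle (André's argument), the number of monotone paths to (18, 11) with n ≤ m that never go above y = x is C(29, 18) − C(29, 19) = 34597290 − 20030010 = 14567280.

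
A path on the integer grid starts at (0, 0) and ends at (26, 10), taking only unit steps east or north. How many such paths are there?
Number of paths = 254186856

A monotone lattice path from (0, 0) to (26, 10) consists of 26 east steps and 10 north steps in some order, so it is determined by which 26 of the 36 steps are east. The count is C(36, 26) = 254186856.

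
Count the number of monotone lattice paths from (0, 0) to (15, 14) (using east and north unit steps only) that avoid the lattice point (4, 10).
Number of paths = 76192395

Total paths from (0, 0) to (15, 14): C(29, 15) = 77558760. Paths through (4, 10): (paths (0, 0) → (4, 10)) × (paths (4, 10) → (15, 14)) = C(14, 4) · C(15, 11) = 1001 · 1365 = 1366365. Avoidance count = 77558760 − 1366365 = 76192395.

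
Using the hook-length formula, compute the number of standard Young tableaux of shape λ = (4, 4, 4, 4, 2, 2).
# SYT of shape (4, 4, 4, 4, 2, 2) = 13856700

Hook-length formula: f^λ = n! / Π hook(c), product over all cells c of the Young diagram. For λ = (4, 4, 4, 4, 2, 2), n = 20 boxes. Hook lengths by row (left-to-right, top-to-bottom): [9, 8, 5, 4]; [8, 7, 4, 3]; [7, 6, 3, 2]; [6, 5, 2, 1]; [3, 2]; [2, 1]. Product of hooks = 175575859200. So f^λ = 20! / 175575859200 = 2432902008176640000 / 175575859200 = 13856700.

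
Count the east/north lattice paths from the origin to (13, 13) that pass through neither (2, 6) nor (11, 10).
Number of paths = 6182568

Inclusion–exclusion. Total paths: C(26, 13) = 10400600. Through P₁: C(8, 2)·C(18, 11) = 891072. Through P₂: C(21, 11)·C(5, 2) = 3527160. Since P₁ is strictly southwest of P₂, a monotone path through both must visit P₁ then P₂; paths through both = C(8, 2)·C(13, 9)·C(5, 2) = 200200. Avoid both = 10400600 − 891072 − 3527160 + 200200 = 6182568.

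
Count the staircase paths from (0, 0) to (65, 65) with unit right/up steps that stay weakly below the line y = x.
C_65 = 1440418573150919668872489894243865350

These NE paths below the diagonal are counted by the Catalan number C_n = (1/(n + 1)) · C(2n, n). For n = 65: C_65 = (1/66) · C(130, 65) = 95067625827960698145584333020095113100/66 = 1440418573150919668872489894243865350.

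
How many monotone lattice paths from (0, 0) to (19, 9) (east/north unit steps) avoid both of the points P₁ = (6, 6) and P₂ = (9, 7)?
Number of paths = 5878356

Inclusion–exclusion. Total paths: C(28, 19) = 6906900. Through P₁: C(12, 6)·C(16, 13) = 517440. Through P₂: C(16, 9)·C(12, 10) = 755040. Since P₁ is strictly southwest of P₂, a monotone path through both must visit P₁ then P₂; paths through both = C(12, 6)·C(4, 3)·C(12, 10) = 243936. Avoid both = 6906900 − 517440 − 755040 + 243936 = 5878356.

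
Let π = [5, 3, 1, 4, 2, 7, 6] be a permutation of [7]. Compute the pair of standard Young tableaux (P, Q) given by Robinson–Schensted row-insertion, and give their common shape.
P = [1, 2, 6] / [3, 4, 7] / [5];  Q = [1, 4, 6] / [2, 5, 7] / [3];  common shape = (3, 3, 1)

Row-insert the values π_1, π_2, … into P one at a time, bumping the leftmost entry strictly greater than the inserted value down to the next row. The recording tableau Q records, in position (i, j), the step at which that cell was added to P.
  Insert 5 (step 1): P = [5];  Q = [1]
  Insert 3 (step 2): P = [3] / [5];  Q = [1] / [2]
  Insert 1 (step 3): P = [1] / [3] / [5];  Q = [1] / [2] / [3]
  Insert 4 (step 4): P = [1, 4] / [3] / [5];  Q = [1, 4] / [2] / [3]
  Insert 2 (step 5): P = [1, 2] / [3, 4] / [5];  Q = [1, 4] / [2, 5] / [3]
  Insert 7 (step 6): P = [1, 2, 7] / [3, 4] / [5];  Q = [1, 4, 6] / [2, 5] / [3]
  Insert 6 (step 7): P = [1, 2, 6] / [3, 4, 7] / [5];  Q = [1, 4, 6] / [2, 5, 7] / [3]
Final shape: (3, 3, 1).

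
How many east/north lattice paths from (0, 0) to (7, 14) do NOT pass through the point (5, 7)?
Number of paths = 87768

Total paths from (0, 0) to (7, 14): C(21, 7) = 116280. Paths through (5, 7): (paths (0, 0) → (5, 7)) × (paths (5, 7) → (7, 14)) = C(12, 5) · C(9, 2) = 792 · 36 = 28512. Avoidance count = 116280 − 28512 = 87768.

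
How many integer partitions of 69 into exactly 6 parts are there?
p(69, 6 parts) = 24473

Partitions of n into exactly k parts are in bijection with partitions of n − k into at most k parts (subtract 1 from each part). So p(69, exactly 6) = p(63, parts ≤ 6). Computing via the recurrence p(m, j) = p(m, j−1) + p(m−j, j) gives 24473.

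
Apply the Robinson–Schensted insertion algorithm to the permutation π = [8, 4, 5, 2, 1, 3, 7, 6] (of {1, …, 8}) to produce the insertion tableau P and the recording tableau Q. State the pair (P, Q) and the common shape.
P = [1, 3, 6] / [2, 5, 7] / [4] / [8];  Q = [1, 3, 7] / [2, 6, 8] / [4] / [5];  common shape = (3, 3, 1, 1)

Row-insert the values π_1, π_2, … into P one at a time, bumping the leftmost entry strictly greater than the inserted value down to the next row. The recording tableau Q records, in position (i, j), the step at which that cell was added to P.
  Insert 8 (step 1): P = [8];  Q = [1]
  Insert 4 (step 2): P = [4] / [8];  Q = [1] / [2]
  Insert 5 (step 3): P = [4, 5] / [8];  Q = [1, 3] / [2]
  Insert 2 (step 4): P = [2, 5] / [4] / [8];  Q = [1, 3] / [2] / [4]
  Insert 1 (step 5): P = [1, 5] / [2] / [4] / [8];  Q = [1, 3] / [2] / [4] / [5]
  Insert 3 (step 6): P = [1, 3] / [2, 5] / [4] / [8];  Q = [1, 3] / [2, 6] / [4] / [5]
  Insert 7 (step 7): P = [1, 3, 7] / [2, 5] / [4] / [8];  Q = [1, 3, 7] / [2, 6] / [4] / [5]
  Insert 6 (step 8): P = [1, 3, 6] / [2, 5, 7] / [4] / [8];  Q = [1, 3, 7] / [2, 6, 8] / [4] / [5]
Final shape: (3, 3, 1, 1).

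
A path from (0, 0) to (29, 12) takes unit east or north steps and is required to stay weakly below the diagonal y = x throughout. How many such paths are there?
Number of paths = 4739192952

By the reflection principle (André's argument), the number of monotone paths to (29, 12) with n ≤ m that never go above y = x is C(41, 29) − C(41, 30) = 7898654920 − 3159461968 = 4739192952.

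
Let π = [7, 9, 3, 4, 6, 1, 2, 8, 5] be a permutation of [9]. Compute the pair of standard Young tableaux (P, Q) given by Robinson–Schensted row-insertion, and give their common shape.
P = [1, 2, 5, 8] / [3, 4, 6] / [7, 9];  Q = [1, 2, 5, 8] / [3, 4, 9] / [6, 7];  common shape = (4, 3, 2)

Row-insert the values π_1, π_2, … into P one at a time, bumping the leftmost entry strictly greater than the inserted value down to the next row. The recording tableau Q records, in position (i, j), the step at which that cell was added to P.
  Insert 7 (step 1): P = [7];  Q = [1]
  Insert 9 (step 2): P = [7, 9];  Q = [1, 2]
  Insert 3 (step 3): P = [3, 9] / [7];  Q = [1, 2] / [3]
  Insert 4 (step 4): P = [3, 4] / [7, 9];  Q = [1, 2] / [3, 4]
  Insert 6 (step 5): P = [3, 4, 6] / [7, 9];  Q = [1, 2, 5] / [3, 4]
  Insert 1 (step 6): P = [1, 4, 6] / [3, 9] / [7];  Q = [1, 2, 5] / [3, 4] / [6]
  Insert 2 (step 7): P = [1, 2, 6] / [3, 4] / [7, 9];  Q = [1, 2, 5] / [3, 4] / [6, 7]
  Insert 8 (step 8): P = [1, 2, 6, 8] / [3, 4] / [7, 9];  Q = [1, 2, 5, 8] / [3, 4] / [6, 7]
  Insert 5 (step 9): P = [1, 2, 5, 8] / [3, 4, 6] / [7, 9];  Q = [1, 2, 5, 8] / [3, 4, 9] / [6, 7]
Final shape: (4, 3, 2).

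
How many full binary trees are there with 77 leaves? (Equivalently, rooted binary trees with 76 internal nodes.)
C_76 = 4790408930363303911328386208394864461024520

These full binary trees are counted by the Catalan number C_n = (1/(n + 1)) · C(2n, n). For n = 76: C_76 = (1/77) · C(152, 76) = 368861487637974401172285738046404563498888040/77 = 4790408930363303911328386208394864461024520.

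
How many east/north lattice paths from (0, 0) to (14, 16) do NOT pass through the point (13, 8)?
Number of paths = 143591265

Total paths from (0, 0) to (14, 16): C(30, 14) = 145422675. Paths through (13, 8): (paths (0, 0) → (13, 8)) × (paths (13, 8) → (14, 16)) = C(21, 13) · C(9, 1) = 203490 · 9 = 1831410. Avoidance count = 145422675 − 1831410 = 143591265.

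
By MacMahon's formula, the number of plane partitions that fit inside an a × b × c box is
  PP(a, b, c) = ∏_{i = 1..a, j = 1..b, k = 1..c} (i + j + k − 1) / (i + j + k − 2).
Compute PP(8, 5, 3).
PP(8, 5, 3) = 61408347

Evaluate the triple product over i = 1..8, j = 1..5, k = 1..3. The factors are (2/1) · (3/2) · (4/3) · (3/2) · (4/3) · (5/4) · (4/3) · (5/4) · … (120 factors total). The numerators and denominators telescope so the product is an integer; carrying out the multiplication exactly gives PP(8, 5, 3) = 61408347.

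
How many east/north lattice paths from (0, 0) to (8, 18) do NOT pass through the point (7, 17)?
Number of paths = 870067

Total paths from (0, 0) to (8, 18): C(26, 8) = 1562275. Paths through (7, 17): (paths (0, 0) → (7, 17)) × (paths (7, 17) → (8, 18)) = C(24, 7) · C(2, 1) = 346104 · 2 = 692208. Avoidance count = 1562275 − 692208 = 870067.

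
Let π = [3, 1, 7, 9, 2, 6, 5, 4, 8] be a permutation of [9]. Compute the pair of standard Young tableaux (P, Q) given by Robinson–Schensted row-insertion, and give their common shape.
P = [1, 2, 4, 8] / [3, 5, 9] / [6] / [7];  Q = [1, 3, 4, 9] / [2, 5, 6] / [7] / [8];  common shape = (4, 3, 1, 1)

Row-insert the values π_1, π_2, … into P one at a time, bumping the leftmost entry strictly greater than the inserted value down to the next row. The recording tableau Q records, in position (i, j), the step at which that cell was added to P.
  Insert 3 (step 1): P = [3];  Q = [1]
  Insert 1 (step 2): P = [1] / [3];  Q = [1] / [2]
  Insert 7 (step 3): P = [1, 7] / [3];  Q = [1, 3] / [2]
  Insert 9 (step 4): P = [1, 7, 9] / [3];  Q = [1, 3, 4] / [2]
  Insert 2 (step 5): P = [1, 2, 9] / [3, 7];  Q = [1, 3, 4] / [2, 5]
  Insert 6 (step 6): P = [1, 2, 6] / [3, 7, 9];  Q = [1, 3, 4] / [2, 5, 6]
  Insert 5 (step 7): P = [1, 2, 5] / [3, 6, 9] / [7];  Q = [1, 3, 4] / [2, 5, 6] / [7]
  Insert 4 (step 8): P = [1, 2, 4] / [3, 5, 9] / [6] / [7];  Q = [1, 3, 4] / [2, 5, 6] / [7] / [8]
  Insert 8 (step 9): P = [1, 2, 4, 8] / [3, 5, 9] / [6] / [7];  Q = [1, 3, 4, 9] / [2, 5, 6] / [7] / [8]
Final shape: (4, 3, 1, 1).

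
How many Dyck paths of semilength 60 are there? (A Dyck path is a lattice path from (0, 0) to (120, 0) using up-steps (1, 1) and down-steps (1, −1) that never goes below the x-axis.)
C_60 = 1583850964596120042686772779038896

These Dyck paths are counted by the Catalan number C_n = (1/(n + 1)) · C(2n, n). For n = 60: C_60 = (1/61) · C(120, 60) = 96614908840363322603893139521372656/61 = 1583850964596120042686772779038896.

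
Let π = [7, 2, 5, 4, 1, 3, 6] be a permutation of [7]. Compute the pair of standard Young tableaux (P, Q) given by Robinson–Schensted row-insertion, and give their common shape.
P = [1, 3, 6] / [2, 4] / [5] / [7];  Q = [1, 3, 7] / [2, 6] / [4] / [5];  common shape = (3, 2, 1, 1)

Row-insert the values π_1, π_2, … into P one at a time, bumping the leftmost entry strictly greater than the inserted value down to the next row. The recording tableau Q records, in position (i, j), the step at which that cell was added to P.
  Insert 7 (step 1): P = [7];  Q = [1]
  Insert 2 (step 2): P = [2] / [7];  Q = [1] / [2]
  Insert 5 (step 3): P = [2, 5] / [7];  Q = [1, 3] / [2]
  Insert 4 (step 4): P = [2, 4] / [5] / [7];  Q = [1, 3] / [2] / [4]
  Insert 1 (step 5): P = [1, 4] / [2] / [5] / [7];  Q = [1, 3] / [2] / [4] / [5]
  Insert 3 (step 6): P = [1, 3] / [2, 4] / [5] / [7];  Q = [1, 3] / [2, 6] / [4] / [5]
  Insert 6 (step 7): P = [1, 3, 6] / [2, 4] / [5] / [7];  Q = [1, 3, 7] / [2, 6] / [4] / [5]
Final shape: (3, 2, 1, 1).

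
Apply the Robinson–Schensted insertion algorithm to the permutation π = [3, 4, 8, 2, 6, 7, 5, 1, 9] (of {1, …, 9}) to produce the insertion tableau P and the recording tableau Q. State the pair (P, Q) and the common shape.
P = [1, 4, 5, 7, 9] / [2, 6] / [3] / [8];  Q = [1, 2, 3, 6, 9] / [4, 5] / [7] / [8];  common shape = (5, 2, 1, 1)

Row-insert the values π_1, π_2, … into P one at a time, bumping the leftmost entry strictly greater than the inserted value down to the next row. The recording tableau Q records, in position (i, j), the step at which that cell was added to P.
  Insert 3 (step 1): P = [3];  Q = [1]
  Insert 4 (step 2): P = [3, 4];  Q = [1, 2]
  Insert 8 (step 3): P = [3, 4, 8];  Q = [1, 2, 3]
  Insert 2 (step 4): P = [2, 4, 8] / [3];  Q = [1, 2, 3] / [4]
  Insert 6 (step 5): P = [2, 4, 6] / [3, 8];  Q = [1, 2, 3] / [4, 5]
  Insert 7 (step 6): P = [2, 4, 6, 7] / [3, 8];  Q = [1, 2, 3, 6] / [4, 5]
  Insert 5 (step 7): P = [2, 4, 5, 7] / [3, 6] / [8];  Q = [1, 2, 3, 6] / [4, 5] / [7]
  Insert 1 (step 8): P = [1, 4, 5, 7] / [2, 6] / [3] / [8];  Q = [1, 2, 3, 6] / [4, 5] / [7] / [8]
  Insert 9 (step 9): P = [1, 4, 5, 7, 9] / [2, 6] / [3] / [8];  Q = [1, 2, 3, 6, 9] / [4, 5] / [7] / [8]
Final shape: (5, 2, 1, 1).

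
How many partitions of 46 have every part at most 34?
p(46, parts ≤ 34) = 105363

Use the recurrence p(n, m) = p(n, m−1) + p(n−m, m): either the largest part is < m (count p(n, m−1)) or the largest part is exactly m (remove one copy of m, count p(n−m, m)). With p(0, ·) = 1 this gives p(46, parts ≤ 34) = 105363. (By conjugating Young diagrams, this also counts partitions of 46 into at most 34 parts.)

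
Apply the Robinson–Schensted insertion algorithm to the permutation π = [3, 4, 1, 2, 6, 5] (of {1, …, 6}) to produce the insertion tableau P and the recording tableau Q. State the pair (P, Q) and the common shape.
P = [1, 2, 5] / [3, 4, 6];  Q = [1, 2, 5] / [3, 4, 6];  common shape = (3, 3)

Row-insert the values π_1, π_2, … into P one at a time, bumping the leftmost entry strictly greater than the inserted value down to the next row. The recording tableau Q records, in position (i, j), the step at which that cell was added to P.
  Insert 3 (step 1): P = [3];  Q = [1]
  Insert 4 (step 2): P = [3, 4];  Q = [1, 2]
  Insert 1 (step 3): P = [1, 4] / [3];  Q = [1, 2] / [3]
  Insert 2 (step 4): P = [1, 2] / [3, 4];  Q = [1, 2] / [3, 4]
  Insert 6 (step 5): P = [1, 2, 6] / [3, 4];  Q = [1, 2, 5] / [3, 4]
  Insert 5 (step 6): P = [1, 2, 5] / [3, 4, 6];  Q = [1, 2, 5] / [3, 4, 6]
Final shape: (3, 3).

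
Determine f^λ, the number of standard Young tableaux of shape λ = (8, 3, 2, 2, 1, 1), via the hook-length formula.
# SYT of shape (8, 3, 2, 2, 1, 1) = 1454112

Hook-length formula: f^λ = n! / Π hook(c), product over all cells c of the Young diagram. For λ = (8, 3, 2, 2, 1, 1), n = 17 boxes. Hook lengths by row (left-to-right, top-to-bottom): [13, 10, 7, 5, 4, 3, 2, 1]; [7, 4, 1]; [5, 2]; [4, 1]; [2]; [1]. Product of hooks = 244608000. So f^λ = 17! / 244608000 = 355687428096000 / 244608000 = 1454112.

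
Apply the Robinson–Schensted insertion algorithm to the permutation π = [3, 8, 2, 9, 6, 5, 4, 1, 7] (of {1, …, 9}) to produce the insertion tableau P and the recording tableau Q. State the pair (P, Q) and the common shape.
P = [1, 4, 7] / [2, 5, 9] / [3] / [6] / [8];  Q = [1, 2, 4] / [3, 5, 9] / [6] / [7] / [8];  common shape = (3, 3, 1, 1, 1)

Row-insert the values π_1, π_2, … into P one at a time, bumping the leftmost entry strictly greater than the inserted value down to the next row. The recording tableau Q records, in position (i, j), the step at which that cell was added to P.
  Insert 3 (step 1): P = [3];  Q = [1]
  Insert 8 (step 2): P = [3, 8];  Q = [1, 2]
  Insert 2 (step 3): P = [2, 8] / [3];  Q = [1, 2] / [3]
  Insert 9 (step 4): P = [2, 8, 9] / [3];  Q = [1, 2, 4] / [3]
  Insert 6 (step 5): P = [2, 6, 9] / [3, 8];  Q = [1, 2, 4] / [3, 5]
  Insert 5 (step 6): P = [2, 5, 9] / [3, 6] / [8];  Q = [1, 2, 4] / [3, 5] / [6]
  Insert 4 (step 7): P = [2, 4, 9] / [3, 5] / [6] / [8];  Q = [1, 2, 4] / [3, 5] / [6] / [7]
  Insert 1 (step 8): P = [1, 4, 9] / [2, 5] / [3] / [6] / [8];  Q = [1, 2, 4] / [3, 5] / [6] / [7] / [8]
  Insert 7 (step 9): P = [1, 4, 7] / [2, 5, 9] / [3] / [6] / [8];  Q = [1, 2, 4] / [3, 5, 9] / [6] / [7] / [8]
Final shape: (3, 3, 1, 1, 1).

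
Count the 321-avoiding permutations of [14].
C_14 = 2674440

These 321-avoiding permutations are counted by the Catalan number C_n = (1/(n + 1)) · C(2n, n). For n = 14: C_14 = (1/15) · C(28, 14) = 40116600/15 = 2674440.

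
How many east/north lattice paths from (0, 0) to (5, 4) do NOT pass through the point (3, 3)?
Number of paths = 66

Total paths from (0, 0) to (5, 4): C(9, 5) = 126. Paths through (3, 3): (paths (0, 0) → (3, 3)) × (paths (3, 3) → (5, 4)) = C(6, 3) · C(3, 2) = 20 · 3 = 60. Avoidance count = 126 − 60 = 66.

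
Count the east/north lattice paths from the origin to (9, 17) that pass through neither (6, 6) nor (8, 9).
Number of paths = 2652584

Inclusion–exclusion. Total paths: C(26, 9) = 3124550. Through P₁: C(12, 6)·C(14, 3) = 336336. Through P₂: C(17, 8)·C(9, 1) = 218790. Since P₁ is strictly southwest of P₂, a monotone path through both must visit P₁ then P₂; paths through both = C(12, 6)·C(5, 2)·C(9, 1) = 83160. Avoid both = 3124550 − 336336 − 218790 + 83160 = 2652584.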